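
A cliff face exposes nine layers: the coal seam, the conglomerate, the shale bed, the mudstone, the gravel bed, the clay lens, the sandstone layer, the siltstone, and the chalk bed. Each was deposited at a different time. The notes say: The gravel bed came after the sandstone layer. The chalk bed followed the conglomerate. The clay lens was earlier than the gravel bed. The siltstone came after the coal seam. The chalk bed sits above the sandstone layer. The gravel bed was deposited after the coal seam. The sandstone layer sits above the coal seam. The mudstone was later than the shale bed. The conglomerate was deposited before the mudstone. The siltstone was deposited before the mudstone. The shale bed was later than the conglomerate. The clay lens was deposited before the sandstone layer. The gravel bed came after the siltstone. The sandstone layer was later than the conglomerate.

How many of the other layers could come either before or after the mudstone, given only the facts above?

4

Forced before the mudstone: the coal seam, the conglomerate, the shale bed, and the siltstone.
That leaves the chalk bed, the clay lens, the gravel bed, and the sandstone layer with no forced order relative to the mudstone — 4.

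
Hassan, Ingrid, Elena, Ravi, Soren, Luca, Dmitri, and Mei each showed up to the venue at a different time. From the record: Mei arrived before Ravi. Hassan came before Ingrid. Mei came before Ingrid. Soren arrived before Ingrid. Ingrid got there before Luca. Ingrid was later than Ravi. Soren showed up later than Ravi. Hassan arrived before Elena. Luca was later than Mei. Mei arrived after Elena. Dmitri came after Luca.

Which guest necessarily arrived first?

Hassan has a chain of constraints placing them before every other guest, so Hassan must be first.

Hassan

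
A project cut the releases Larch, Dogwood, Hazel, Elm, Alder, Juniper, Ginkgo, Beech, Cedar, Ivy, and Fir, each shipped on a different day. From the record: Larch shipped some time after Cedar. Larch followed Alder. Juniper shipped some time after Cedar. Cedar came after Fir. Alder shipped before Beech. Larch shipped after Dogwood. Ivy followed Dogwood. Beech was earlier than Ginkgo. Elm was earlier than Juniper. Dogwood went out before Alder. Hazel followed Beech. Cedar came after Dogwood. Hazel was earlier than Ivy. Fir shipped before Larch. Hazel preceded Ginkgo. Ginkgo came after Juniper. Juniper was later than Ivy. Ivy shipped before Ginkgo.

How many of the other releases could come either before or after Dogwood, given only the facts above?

2

Forced after Dogwood: Alder, Beech, Cedar, Ginkgo, Hazel, Ivy, Juniper, and Larch.
That leaves Elm and Fir with no forced order relative to Dogwood — 2.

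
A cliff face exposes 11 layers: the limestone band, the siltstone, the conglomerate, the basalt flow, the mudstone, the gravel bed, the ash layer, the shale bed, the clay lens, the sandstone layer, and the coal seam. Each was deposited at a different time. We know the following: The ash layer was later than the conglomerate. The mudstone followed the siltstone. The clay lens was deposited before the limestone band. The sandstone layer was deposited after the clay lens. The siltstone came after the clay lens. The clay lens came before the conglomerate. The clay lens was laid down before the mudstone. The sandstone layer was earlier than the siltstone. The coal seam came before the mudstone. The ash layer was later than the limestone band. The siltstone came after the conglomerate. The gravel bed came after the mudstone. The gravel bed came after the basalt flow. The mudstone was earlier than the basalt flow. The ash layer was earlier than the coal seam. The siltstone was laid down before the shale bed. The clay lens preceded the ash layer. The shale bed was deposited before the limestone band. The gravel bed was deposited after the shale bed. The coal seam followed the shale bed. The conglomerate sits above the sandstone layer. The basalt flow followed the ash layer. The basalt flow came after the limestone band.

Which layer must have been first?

The clay lens has a chain of constraints placing it before every other layer, so the clay lens must be first.

the clay lens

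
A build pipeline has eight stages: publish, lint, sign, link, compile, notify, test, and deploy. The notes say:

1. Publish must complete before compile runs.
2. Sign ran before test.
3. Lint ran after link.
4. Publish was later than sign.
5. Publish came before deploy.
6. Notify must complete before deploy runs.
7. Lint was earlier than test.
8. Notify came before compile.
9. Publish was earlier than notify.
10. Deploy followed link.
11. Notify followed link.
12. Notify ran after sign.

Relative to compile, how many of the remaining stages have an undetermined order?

3

Forced before compile: link, notify, publish, and sign.
That leaves deploy, lint, and test with no forced order relative to compile — 3.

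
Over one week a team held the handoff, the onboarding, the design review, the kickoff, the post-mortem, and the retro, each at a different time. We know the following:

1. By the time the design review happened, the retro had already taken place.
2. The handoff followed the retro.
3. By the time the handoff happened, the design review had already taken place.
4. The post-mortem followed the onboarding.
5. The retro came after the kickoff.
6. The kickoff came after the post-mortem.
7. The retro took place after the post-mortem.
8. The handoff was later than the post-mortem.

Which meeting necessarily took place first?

The onboarding has a chain of constraints placing it before every other meeting, so the onboarding must be first.

the onboarding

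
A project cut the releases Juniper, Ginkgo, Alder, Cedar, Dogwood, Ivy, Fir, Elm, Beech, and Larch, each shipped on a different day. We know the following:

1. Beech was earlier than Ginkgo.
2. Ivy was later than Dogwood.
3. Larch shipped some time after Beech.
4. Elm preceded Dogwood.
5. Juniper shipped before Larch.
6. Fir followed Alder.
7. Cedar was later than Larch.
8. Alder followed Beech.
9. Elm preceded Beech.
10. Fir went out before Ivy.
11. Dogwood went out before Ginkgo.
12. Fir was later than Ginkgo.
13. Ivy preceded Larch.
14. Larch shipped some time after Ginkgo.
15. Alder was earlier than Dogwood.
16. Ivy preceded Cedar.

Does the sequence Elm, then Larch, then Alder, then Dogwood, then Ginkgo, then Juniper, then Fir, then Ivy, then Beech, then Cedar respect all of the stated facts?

The constraints require Beech before Larch, but in the proposed sequence Larch appears ahead of Beech. That one violation is enough.

no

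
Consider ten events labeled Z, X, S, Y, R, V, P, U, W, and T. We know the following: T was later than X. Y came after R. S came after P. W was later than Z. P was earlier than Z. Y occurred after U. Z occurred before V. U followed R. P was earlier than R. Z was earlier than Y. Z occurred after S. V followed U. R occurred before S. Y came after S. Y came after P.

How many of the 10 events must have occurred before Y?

5

Directly stated before Y: P, R, S, U, and Z.
That's P, R, S, U, and Z — 5 in all.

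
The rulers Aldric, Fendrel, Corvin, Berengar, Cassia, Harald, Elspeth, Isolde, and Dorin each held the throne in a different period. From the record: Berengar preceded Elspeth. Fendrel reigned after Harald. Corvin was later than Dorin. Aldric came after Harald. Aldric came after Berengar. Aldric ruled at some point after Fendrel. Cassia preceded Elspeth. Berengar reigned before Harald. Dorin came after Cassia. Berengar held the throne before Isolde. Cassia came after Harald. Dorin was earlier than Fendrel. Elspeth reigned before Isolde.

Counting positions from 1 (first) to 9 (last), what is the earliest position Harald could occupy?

Berengar must come before Harald — 1 forced predecessor.
Nothing else is forced ahead of Harald, so their earliest slot is position 1 + 1 = 2.

2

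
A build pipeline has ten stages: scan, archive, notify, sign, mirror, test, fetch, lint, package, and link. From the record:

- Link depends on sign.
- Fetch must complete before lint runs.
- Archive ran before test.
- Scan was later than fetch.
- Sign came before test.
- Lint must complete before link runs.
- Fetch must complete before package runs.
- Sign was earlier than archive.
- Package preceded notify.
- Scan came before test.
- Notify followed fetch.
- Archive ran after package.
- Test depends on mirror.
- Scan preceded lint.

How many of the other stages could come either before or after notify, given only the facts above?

7

Forced before notify: fetch and package.
That leaves archive, link, lint, mirror, scan, sign, and test with no forced order relative to notify — 7.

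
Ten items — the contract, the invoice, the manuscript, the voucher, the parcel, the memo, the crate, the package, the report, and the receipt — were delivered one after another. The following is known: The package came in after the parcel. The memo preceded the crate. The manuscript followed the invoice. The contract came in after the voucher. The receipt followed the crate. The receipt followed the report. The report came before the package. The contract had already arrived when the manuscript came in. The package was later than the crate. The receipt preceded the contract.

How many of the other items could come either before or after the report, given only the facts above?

Forced after the report: the contract, the manuscript, the package, and the receipt.
That leaves the crate, the invoice, the memo, the parcel, and the voucher with no forced order relative to the report — 5.

5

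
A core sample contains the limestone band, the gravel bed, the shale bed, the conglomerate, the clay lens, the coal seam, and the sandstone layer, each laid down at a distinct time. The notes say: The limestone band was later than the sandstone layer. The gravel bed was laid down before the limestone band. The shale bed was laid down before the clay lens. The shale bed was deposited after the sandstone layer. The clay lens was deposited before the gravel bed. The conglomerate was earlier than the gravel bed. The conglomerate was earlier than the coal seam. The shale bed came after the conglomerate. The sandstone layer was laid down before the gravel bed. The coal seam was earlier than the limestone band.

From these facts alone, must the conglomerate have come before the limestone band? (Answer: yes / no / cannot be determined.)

Chain the constraints: the conglomerate → the gravel bed → the limestone band. Each link is directly stated, so the conglomerate comes before the limestone band.

yes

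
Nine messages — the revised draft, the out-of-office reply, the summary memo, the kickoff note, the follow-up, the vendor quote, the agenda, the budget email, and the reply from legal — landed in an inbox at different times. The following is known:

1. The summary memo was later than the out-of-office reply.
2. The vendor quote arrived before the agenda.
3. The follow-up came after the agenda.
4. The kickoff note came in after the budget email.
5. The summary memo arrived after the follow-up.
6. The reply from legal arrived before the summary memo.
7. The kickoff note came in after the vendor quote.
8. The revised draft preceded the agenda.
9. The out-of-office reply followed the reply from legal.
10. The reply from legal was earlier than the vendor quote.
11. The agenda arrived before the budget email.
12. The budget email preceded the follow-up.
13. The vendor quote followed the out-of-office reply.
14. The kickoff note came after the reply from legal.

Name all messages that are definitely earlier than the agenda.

the out-of-office reply, the reply from legal, the revised draft, the vendor quote

Directly stated before the agenda: the revised draft and the vendor quote.
The out-of-office reply reaches the agenda via the out-of-office reply → the vendor quote → the agenda.
The reply from legal reaches the agenda via the reply from legal → the vendor quote → the agenda.
No chain forces the budget email (or any of the others) ahead of the agenda.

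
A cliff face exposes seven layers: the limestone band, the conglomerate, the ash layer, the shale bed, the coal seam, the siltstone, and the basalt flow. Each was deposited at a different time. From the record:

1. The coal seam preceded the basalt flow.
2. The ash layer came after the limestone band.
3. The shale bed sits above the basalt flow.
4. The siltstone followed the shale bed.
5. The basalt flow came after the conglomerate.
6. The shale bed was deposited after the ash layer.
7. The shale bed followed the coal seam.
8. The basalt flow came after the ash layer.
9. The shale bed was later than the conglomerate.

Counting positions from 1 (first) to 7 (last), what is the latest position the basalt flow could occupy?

The basalt flow must come before the shale bed and the siltstone — 2 layers forced after it.
Everything else can be placed before the basalt flow in some valid order, so the basalt flow can sit as late as position 7 − 2 = 5.

5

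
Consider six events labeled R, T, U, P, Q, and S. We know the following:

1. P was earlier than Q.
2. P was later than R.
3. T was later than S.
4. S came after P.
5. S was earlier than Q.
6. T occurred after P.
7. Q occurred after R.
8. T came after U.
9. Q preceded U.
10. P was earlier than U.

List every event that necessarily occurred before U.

P, Q, R, S

Directly stated before U: P and Q.
R reaches U via R → P → U.
S reaches U via S → Q → U.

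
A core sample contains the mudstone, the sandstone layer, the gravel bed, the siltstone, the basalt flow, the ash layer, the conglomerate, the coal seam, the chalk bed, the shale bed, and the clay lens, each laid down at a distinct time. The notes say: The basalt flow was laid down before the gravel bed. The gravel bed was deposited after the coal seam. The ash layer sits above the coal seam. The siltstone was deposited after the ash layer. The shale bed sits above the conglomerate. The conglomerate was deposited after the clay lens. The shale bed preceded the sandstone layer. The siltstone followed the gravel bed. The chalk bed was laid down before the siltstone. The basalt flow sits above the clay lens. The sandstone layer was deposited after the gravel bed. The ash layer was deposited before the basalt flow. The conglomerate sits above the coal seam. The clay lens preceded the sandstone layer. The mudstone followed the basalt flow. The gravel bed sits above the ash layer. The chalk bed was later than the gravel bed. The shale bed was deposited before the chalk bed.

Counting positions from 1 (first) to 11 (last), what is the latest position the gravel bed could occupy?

The gravel bed must come before the chalk bed, the sandstone layer, and the siltstone — 3 layers forced after it.
Everything else can be placed before the gravel bed in some valid order, so the gravel bed can sit as late as position 11 − 3 = 8.

8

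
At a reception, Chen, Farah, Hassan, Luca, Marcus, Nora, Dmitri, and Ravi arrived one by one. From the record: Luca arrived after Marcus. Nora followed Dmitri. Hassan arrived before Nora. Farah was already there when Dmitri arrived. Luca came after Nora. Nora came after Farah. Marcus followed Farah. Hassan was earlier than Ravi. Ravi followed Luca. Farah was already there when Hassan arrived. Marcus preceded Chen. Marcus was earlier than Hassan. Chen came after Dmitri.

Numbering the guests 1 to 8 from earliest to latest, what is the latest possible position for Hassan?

5

Hassan must come before Luca, Nora, and Ravi — 3 guests forced after them.
Everything else can be placed before Hassan in some valid order, so Hassan can sit as late as position 8 − 3 = 5.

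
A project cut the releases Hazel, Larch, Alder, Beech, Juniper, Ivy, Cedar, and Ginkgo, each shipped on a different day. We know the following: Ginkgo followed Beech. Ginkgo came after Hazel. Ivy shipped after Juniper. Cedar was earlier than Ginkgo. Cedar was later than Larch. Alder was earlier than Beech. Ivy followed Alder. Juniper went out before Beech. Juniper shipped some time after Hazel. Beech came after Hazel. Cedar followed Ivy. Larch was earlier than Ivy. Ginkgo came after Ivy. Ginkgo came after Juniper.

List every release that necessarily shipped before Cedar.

Alder, Hazel, Ivy, Juniper, Larch

Directly stated before Cedar: Ivy and Larch.
Alder reaches Cedar via Alder → Ivy → Cedar.
Hazel reaches Cedar via Hazel → Juniper → Ivy → Cedar.
Juniper reaches Cedar via Juniper → Ivy → Cedar.
No chain forces Ginkgo (or any of the others) ahead of Cedar.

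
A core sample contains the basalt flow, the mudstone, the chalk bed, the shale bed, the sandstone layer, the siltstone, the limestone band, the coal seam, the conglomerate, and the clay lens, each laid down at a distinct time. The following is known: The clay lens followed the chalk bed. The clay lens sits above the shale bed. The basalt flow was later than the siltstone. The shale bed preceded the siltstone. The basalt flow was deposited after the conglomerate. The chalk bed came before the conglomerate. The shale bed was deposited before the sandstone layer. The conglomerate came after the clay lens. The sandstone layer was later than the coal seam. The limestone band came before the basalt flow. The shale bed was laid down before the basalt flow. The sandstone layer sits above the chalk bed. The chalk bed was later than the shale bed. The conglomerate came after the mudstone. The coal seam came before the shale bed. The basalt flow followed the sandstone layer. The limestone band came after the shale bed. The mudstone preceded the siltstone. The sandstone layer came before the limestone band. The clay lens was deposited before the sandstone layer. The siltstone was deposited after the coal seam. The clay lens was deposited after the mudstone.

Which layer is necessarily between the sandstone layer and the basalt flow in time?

the limestone band

Tracing the constraints gives the sandstone layer → the limestone band → the basalt flow, so the limestone band sits after the sandstone layer and before the basalt flow.
No other layer is forced both after the sandstone layer and before the basalt flow.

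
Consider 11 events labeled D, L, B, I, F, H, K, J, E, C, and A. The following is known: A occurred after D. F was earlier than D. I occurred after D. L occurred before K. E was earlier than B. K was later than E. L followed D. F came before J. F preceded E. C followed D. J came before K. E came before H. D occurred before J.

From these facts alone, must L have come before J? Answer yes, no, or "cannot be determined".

cannot be determined

No chain of stated constraints runs from L to J, and none runs from J to L either.
So the relative order of L and J is not fixed by the given facts.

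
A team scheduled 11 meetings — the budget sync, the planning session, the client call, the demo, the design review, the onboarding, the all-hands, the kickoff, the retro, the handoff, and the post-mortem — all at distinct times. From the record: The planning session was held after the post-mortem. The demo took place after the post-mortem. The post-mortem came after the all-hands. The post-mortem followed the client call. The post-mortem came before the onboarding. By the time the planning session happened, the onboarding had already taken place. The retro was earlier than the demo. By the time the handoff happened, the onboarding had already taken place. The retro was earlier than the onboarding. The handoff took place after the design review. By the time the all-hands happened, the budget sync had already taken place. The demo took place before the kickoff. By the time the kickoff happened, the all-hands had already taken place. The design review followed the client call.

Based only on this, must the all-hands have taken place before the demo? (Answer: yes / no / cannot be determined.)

yes

Chain the constraints: the all-hands → the post-mortem → the demo. Each link is directly stated, so the all-hands comes before the demo.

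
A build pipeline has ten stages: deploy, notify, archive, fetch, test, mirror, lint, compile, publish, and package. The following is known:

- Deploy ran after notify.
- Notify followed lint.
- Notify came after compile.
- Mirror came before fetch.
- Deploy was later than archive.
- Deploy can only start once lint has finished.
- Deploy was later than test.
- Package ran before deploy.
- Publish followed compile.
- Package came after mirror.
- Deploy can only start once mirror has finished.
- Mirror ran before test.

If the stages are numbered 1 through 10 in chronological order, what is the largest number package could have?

Package must come before deploy — 1 stage forced after it.
Everything else can be placed before package in some valid order, so package can sit as late as position 10 − 1 = 9.

9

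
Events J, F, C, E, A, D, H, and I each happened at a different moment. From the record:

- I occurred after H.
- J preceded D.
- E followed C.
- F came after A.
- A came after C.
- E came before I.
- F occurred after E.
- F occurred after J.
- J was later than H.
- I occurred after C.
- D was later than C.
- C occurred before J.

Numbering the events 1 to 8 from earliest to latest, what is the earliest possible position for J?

3

C and H must both come before J — 2 forced predecessors.
Nothing else is forced ahead of J, so its earliest slot is position 2 + 1 = 3.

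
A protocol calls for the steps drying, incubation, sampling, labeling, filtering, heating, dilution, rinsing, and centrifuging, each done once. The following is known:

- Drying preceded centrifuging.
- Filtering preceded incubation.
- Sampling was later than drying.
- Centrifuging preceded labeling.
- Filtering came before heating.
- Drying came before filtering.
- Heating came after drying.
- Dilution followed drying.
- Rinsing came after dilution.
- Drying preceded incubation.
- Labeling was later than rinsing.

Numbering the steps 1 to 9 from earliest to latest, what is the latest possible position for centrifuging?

Centrifuging must come before labeling — 1 step forced after it.
Everything else can be placed before centrifuging in some valid order, so centrifuging can sit as late as position 9 − 1 = 8.

8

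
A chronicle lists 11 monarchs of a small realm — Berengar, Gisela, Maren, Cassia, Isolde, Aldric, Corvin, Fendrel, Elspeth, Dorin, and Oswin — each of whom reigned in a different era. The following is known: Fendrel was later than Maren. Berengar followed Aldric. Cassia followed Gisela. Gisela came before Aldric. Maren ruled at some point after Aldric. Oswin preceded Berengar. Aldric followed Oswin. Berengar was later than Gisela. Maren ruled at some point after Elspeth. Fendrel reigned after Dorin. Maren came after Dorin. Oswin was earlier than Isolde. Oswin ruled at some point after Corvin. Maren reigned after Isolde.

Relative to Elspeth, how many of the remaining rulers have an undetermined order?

8

Forced after Elspeth: Fendrel and Maren.
That leaves Aldric, Berengar, Cassia, Corvin, Dorin, Gisela, Isolde, and Oswin with no forced order relative to Elspeth — 8.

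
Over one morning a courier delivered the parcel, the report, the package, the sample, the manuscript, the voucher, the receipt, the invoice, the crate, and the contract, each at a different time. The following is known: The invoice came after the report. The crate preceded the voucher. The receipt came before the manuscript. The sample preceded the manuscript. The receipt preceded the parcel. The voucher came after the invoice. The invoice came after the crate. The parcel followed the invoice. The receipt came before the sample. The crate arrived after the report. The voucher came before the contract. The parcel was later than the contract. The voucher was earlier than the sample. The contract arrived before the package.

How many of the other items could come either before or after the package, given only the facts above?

Forced before the package: the contract, the crate, the invoice, the report, and the voucher.
That leaves the manuscript, the parcel, the receipt, and the sample with no forced order relative to the package — 4.

4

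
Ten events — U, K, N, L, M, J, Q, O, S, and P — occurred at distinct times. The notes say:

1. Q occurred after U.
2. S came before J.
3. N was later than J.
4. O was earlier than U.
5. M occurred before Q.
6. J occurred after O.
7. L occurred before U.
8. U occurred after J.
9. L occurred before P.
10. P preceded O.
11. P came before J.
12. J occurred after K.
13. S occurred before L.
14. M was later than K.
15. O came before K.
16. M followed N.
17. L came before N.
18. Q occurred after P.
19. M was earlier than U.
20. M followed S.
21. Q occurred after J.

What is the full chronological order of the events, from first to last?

The constraints fix every adjacent pair, so only one ordering works:
S → L → P → O → K → J → N → M → U → Q.

S, L, P, O, K, J, N, M, U, Q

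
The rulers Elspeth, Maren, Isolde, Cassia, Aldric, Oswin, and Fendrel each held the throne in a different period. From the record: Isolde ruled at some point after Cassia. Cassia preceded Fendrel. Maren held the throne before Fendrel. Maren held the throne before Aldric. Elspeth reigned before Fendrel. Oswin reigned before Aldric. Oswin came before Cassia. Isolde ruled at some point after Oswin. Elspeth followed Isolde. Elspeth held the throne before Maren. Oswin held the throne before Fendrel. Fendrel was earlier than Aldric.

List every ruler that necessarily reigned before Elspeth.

Directly stated before Elspeth: Isolde.
Cassia reaches Elspeth via Cassia → Isolde → Elspeth.
Oswin reaches Elspeth via Oswin → Isolde → Elspeth.
No chain forces Fendrel (or any of the others) ahead of Elspeth.

Cassia, Isolde, Oswin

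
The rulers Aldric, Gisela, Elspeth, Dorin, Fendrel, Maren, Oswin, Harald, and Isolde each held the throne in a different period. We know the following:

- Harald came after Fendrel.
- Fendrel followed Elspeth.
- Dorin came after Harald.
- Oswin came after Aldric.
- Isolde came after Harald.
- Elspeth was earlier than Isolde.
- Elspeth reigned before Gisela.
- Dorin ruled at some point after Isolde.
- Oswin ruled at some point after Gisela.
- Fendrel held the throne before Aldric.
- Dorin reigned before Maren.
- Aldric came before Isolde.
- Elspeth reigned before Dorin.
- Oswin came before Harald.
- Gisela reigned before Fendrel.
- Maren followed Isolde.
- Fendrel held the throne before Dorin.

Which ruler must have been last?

Maren

Every other ruler has a chain of constraints placing them before Maren, so Maren is last.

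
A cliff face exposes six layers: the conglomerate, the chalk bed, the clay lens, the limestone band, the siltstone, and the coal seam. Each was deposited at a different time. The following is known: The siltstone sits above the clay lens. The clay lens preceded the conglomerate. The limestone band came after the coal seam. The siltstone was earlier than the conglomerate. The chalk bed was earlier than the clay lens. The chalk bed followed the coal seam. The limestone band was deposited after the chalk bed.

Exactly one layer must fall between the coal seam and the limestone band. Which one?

the chalk bed

Tracing the constraints gives the coal seam → the chalk bed → the limestone band, so the chalk bed sits after the coal seam and before the limestone band.
No other layer is forced both after the coal seam and before the limestone band.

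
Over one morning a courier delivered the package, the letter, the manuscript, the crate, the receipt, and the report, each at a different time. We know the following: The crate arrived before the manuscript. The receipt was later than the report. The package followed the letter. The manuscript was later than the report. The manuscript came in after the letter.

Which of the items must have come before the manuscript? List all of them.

Directly stated before the manuscript: the crate, the letter, and the report.
No chain forces the package (or any of the others) ahead of the manuscript.

the crate, the letter, the report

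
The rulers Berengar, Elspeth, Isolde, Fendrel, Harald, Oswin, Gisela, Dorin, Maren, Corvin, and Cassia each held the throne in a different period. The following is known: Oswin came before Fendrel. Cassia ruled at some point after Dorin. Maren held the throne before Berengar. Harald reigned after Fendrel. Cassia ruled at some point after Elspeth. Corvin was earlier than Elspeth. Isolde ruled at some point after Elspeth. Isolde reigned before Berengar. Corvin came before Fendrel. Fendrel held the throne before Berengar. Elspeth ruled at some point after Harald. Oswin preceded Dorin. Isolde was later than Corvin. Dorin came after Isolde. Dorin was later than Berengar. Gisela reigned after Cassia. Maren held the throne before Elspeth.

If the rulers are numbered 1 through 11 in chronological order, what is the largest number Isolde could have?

Isolde must come before Berengar, Cassia, Dorin, and Gisela — 4 rulers forced after them.
Everything else can be placed before Isolde in some valid order, so Isolde can sit as late as position 11 − 4 = 7.

7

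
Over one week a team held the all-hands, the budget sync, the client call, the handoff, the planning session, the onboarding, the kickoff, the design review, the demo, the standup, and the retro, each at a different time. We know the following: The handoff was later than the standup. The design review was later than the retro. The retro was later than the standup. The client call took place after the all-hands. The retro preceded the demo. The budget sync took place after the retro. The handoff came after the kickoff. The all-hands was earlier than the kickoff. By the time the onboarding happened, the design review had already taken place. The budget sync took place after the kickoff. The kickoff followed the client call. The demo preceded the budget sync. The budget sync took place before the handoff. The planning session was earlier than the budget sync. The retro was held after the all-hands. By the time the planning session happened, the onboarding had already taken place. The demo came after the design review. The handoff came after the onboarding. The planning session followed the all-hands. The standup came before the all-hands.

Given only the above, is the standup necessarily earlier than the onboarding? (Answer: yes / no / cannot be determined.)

yes

Chain the constraints: the standup → the retro → the design review → the onboarding. Each link is directly stated, so the standup comes before the onboarding.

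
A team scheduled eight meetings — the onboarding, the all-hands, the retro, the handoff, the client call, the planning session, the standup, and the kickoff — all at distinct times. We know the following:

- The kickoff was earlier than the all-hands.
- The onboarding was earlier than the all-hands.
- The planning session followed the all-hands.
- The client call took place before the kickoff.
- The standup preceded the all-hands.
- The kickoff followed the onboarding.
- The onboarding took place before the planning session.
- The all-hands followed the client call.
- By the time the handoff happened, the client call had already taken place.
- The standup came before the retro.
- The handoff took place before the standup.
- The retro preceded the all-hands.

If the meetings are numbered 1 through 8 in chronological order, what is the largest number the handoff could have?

The handoff must come before the all-hands, the planning session, the retro, and the standup — 4 meetings forced after it.
Everything else can be placed before the handoff in some valid order, so the handoff can sit as late as position 8 − 4 = 4.

4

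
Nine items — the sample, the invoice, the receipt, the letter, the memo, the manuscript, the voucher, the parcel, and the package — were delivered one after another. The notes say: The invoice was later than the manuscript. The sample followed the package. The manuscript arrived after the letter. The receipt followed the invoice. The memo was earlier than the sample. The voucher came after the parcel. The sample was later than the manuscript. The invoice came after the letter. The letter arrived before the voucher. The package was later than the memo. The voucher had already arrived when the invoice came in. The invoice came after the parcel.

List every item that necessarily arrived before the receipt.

Directly stated before the receipt: the invoice.
The letter reaches the receipt via the letter → the invoice → the receipt.
The manuscript reaches the receipt via the manuscript → the invoice → the receipt.
The parcel reaches the receipt via the parcel → the invoice → the receipt.
Likewise the voucher reaches the receipt by chaining the stated constraints.

the invoice, the letter, the manuscript, the parcel, the voucher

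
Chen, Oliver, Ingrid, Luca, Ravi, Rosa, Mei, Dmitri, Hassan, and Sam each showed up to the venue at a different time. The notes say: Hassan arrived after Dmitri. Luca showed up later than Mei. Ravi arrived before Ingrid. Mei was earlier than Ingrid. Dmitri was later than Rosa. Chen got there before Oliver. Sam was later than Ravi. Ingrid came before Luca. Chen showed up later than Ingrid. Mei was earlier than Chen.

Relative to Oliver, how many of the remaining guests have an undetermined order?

Forced before Oliver: Chen, Ingrid, Mei, and Ravi.
That leaves Dmitri, Hassan, Luca, Rosa, and Sam with no forced order relative to Oliver — 5.

5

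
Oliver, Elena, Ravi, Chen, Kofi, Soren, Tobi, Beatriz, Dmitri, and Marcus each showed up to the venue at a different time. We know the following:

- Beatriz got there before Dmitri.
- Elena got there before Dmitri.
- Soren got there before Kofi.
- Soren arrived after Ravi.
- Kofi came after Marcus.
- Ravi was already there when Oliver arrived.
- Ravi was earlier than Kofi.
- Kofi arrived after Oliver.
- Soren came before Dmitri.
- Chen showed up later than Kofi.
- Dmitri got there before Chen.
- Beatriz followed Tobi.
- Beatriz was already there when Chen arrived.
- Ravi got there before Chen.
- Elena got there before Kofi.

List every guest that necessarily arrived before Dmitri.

Beatriz, Elena, Ravi, Soren, Tobi

Directly stated before Dmitri: Beatriz, Elena, and Soren.
Ravi reaches Dmitri via Ravi → Soren → Dmitri.
Tobi reaches Dmitri via Tobi → Beatriz → Dmitri.
No chain forces Oliver (or any of the others) ahead of Dmitri.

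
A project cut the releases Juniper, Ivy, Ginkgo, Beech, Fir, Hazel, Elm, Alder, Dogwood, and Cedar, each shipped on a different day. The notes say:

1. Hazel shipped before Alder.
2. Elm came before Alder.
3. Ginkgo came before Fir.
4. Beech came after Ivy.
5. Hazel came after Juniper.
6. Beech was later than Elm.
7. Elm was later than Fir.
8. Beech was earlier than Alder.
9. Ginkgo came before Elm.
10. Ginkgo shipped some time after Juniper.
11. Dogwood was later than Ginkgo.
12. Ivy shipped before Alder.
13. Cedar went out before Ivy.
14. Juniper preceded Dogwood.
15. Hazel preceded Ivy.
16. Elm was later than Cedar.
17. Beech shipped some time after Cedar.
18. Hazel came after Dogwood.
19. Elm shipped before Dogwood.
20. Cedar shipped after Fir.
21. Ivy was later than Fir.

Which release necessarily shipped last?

Alder

Every other release has a chain of constraints placing it before Alder, so Alder is last.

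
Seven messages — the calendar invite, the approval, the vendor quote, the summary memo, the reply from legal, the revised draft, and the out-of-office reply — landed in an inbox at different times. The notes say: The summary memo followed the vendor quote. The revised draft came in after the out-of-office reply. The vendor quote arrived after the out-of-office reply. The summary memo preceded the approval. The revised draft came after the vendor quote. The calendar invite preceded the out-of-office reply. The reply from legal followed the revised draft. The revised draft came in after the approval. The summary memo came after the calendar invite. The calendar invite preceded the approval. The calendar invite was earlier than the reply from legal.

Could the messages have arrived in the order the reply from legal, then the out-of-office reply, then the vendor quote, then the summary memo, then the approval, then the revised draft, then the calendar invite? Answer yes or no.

The constraints require the calendar invite before the approval, but in the proposed sequence the approval appears ahead of the calendar invite. That one violation is enough.

no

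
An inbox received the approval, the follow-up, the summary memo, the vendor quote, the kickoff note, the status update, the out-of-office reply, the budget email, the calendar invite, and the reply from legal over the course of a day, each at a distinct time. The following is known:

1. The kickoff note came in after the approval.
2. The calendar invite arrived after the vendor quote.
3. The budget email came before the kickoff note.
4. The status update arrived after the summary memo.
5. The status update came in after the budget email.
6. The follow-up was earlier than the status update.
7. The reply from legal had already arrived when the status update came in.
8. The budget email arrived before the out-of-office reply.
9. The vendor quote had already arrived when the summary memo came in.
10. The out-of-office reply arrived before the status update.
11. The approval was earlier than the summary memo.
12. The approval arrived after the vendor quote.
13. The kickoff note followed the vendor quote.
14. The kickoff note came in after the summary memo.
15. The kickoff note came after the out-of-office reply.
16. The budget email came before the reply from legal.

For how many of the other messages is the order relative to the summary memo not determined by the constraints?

Forced before the summary memo: the approval and the vendor quote; forced after the summary memo: the kickoff note and the status update.
That leaves the budget email, the calendar invite, the follow-up, the out-of-office reply, and the reply from legal with no forced order relative to the summary memo — 5.

5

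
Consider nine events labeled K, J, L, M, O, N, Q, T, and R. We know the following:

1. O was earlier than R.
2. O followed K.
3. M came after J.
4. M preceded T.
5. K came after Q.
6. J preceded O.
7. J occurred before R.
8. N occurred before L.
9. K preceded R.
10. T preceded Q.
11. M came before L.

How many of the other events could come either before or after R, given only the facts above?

Forced before R: J, K, M, O, Q, and T.
That leaves L and N with no forced order relative to R — 2.

2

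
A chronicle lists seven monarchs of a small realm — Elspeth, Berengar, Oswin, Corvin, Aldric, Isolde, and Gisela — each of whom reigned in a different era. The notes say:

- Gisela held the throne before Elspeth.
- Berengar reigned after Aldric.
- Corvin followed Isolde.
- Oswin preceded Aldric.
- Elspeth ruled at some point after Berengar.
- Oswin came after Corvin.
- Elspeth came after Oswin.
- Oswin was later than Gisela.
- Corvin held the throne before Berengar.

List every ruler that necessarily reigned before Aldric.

Corvin, Gisela, Isolde, Oswin

Directly stated before Aldric: Oswin.
Corvin reaches Aldric via Corvin → Oswin → Aldric.
Gisela reaches Aldric via Gisela → Oswin → Aldric.
Isolde reaches Aldric via Isolde → Corvin → Oswin → Aldric.
No chain forces Elspeth (or any of the others) ahead of Aldric.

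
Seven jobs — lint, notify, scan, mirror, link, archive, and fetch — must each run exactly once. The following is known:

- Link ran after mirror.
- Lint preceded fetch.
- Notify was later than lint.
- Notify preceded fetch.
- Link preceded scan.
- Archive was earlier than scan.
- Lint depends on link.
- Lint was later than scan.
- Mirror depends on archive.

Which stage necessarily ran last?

Every other stage has a chain of constraints placing it before fetch, so fetch is last.

fetch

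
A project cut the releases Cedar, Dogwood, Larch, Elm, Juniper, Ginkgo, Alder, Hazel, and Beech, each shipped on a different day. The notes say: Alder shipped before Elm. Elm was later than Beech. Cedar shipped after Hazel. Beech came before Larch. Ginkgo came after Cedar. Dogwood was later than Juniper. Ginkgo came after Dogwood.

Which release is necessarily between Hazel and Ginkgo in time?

Cedar

Tracing the constraints gives Hazel → Cedar → Ginkgo, so Cedar sits after Hazel and before Ginkgo.
No other release is forced both after Hazel and before Ginkgo.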